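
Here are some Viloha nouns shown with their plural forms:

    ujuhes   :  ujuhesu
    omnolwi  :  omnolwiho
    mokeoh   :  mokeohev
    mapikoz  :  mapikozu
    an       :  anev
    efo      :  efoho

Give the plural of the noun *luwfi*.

The alternation tracks the final sound of the stem — -u when the stem ends in a sibilant (*ujuhes*, *mapikoz*); -ev when the stem ends in a non-sibilant consonant (*mokeoh*, *an*); -ho when the stem ends in a vowel (*omnolwi*, *efo*).
*luwfi*: final sound = /i/, a vowel → -ho → *luwfiho*.

luwfiho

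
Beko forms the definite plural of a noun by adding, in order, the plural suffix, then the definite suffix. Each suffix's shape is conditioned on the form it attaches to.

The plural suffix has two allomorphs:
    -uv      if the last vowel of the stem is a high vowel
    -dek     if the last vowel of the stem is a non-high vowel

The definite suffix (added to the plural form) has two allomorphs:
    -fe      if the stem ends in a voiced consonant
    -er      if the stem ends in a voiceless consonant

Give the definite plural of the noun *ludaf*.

ludafdeker

*ludaf*: last vowel = /a/, a non-high vowel → -dek → *ludafdek*.
The plural form *ludafdek*: final consonant = /k/, voiceless → -er → *ludafdeker*.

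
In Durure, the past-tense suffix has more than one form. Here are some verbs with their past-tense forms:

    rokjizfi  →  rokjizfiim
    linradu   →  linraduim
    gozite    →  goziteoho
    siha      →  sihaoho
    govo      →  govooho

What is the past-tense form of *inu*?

The alternation tracks the last vowel of the stem — -im when the last vowel of the stem is a high vowel (*rokjizfi*, *linradu*); -oho when the last vowel of the stem is a non-high vowel (*gozite*, *siha*, *govo*).
The last vowel of *inu* is /u/, which is a high vowel, so the suffix is -im, giving *inuim*.

inuim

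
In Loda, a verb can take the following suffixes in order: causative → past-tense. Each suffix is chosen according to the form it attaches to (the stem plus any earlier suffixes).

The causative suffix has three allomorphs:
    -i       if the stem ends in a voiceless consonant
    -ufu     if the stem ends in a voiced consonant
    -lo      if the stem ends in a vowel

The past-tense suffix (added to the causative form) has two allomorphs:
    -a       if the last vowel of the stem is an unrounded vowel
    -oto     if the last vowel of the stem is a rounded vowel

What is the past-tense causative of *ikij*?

*ikij*: final sound = /j/, a voiced consonant → -ufu → *ikijufu*.
The last vowel of the causative form *ikijufu* is /u/, which is a rounded vowel, so the past-tense suffix is -oto, giving *ikijufuoto*.

ikijufuoto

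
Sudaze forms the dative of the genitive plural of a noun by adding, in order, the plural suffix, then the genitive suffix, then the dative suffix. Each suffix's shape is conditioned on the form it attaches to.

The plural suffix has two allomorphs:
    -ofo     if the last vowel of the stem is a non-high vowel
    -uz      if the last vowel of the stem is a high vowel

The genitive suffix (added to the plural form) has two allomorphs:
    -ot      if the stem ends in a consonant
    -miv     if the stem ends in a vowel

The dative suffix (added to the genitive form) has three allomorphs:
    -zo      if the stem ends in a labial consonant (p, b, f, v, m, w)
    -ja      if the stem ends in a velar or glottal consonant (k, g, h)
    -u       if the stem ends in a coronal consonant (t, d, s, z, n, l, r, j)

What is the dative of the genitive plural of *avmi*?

Since the last vowel of *avmi* is /i/ (a high vowel), it takes -uz, giving *avmiuz*.
The plural form *avmiuz* — final sound /z/ (a consonant) → -ot → *avmiuzot*.
The genitive form *avmiuzot* — final consonant /t/ (coronal) → -u → *avmiuzotu*.

avmiuzotu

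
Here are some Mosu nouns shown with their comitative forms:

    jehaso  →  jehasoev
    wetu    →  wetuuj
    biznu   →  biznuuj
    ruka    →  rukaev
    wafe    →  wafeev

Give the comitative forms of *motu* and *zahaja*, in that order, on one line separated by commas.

motuuj, zahajaev

The alternation tracks the last vowel of the stem — -uj when the last vowel of the stem is a high vowel (*wetu*, *biznu*); -ev when the last vowel of the stem is a non-high vowel (*jehaso*, *ruka*, *wafe*).
*motu* — last vowel /u/ (a high vowel) → -uj → *motuuj*.
Since the last vowel of *zahaja* is /a/ (a non-high vowel), it takes -ev, giving *zahajaev*.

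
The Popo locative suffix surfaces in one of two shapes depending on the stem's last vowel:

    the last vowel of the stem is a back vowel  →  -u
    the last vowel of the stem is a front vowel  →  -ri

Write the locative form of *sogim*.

sogimri

Since the last vowel of *sogim* is /i/ (a front vowel), it takes -ri, giving *sogimri*.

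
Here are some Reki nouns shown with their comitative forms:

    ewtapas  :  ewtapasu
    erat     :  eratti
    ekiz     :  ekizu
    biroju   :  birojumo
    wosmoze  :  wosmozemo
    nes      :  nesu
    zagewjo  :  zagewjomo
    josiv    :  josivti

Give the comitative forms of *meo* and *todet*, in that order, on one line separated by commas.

meomo, todetti

Looking at the final sound of each stem: -u when the stem ends in a sibilant (*ewtapas*, *ekiz*, *nes*); -ti when the stem ends in a non-sibilant consonant (*erat*, *josiv*); -mo when the stem ends in a vowel (*biroju*, *wosmoze*, *zagewjo*).
*meo*: final sound = /o/, a vowel → -mo → *meomo*.
*todet* — final sound /t/ (a non-sibilant consonant) → -ti → *todetti*.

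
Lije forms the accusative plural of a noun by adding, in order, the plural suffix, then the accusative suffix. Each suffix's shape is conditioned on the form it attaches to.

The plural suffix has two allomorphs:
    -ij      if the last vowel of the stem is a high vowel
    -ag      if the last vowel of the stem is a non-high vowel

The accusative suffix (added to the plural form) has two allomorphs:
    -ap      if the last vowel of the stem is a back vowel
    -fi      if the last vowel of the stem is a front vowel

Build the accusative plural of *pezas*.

The last vowel of *pezas* is /a/, which is a non-high vowel, so the plural suffix is -ag, giving *pezasag*.
Since the last vowel of the plural form *pezasag* is /a/ (a back vowel), it takes -ap, giving *pezasagap*.

pezasagap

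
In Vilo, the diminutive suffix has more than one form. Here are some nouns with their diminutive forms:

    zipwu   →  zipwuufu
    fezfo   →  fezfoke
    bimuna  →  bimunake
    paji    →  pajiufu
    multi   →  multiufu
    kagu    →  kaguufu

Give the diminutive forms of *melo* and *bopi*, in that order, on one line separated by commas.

The alternation tracks the last vowel of the stem — -ufu when the last vowel of the stem is a high vowel (*zipwu*, *paji*, *multi*, *kagu*); -ke when the last vowel of the stem is a non-high vowel (*fezfo*, *bimuna*).
*melo* — last vowel /o/ (a non-high vowel) → -ke → *meloke*.
Since the last vowel of *bopi* is /i/ (a high vowel), it takes -ufu, giving *bopiufu*.

meloke, bopiufu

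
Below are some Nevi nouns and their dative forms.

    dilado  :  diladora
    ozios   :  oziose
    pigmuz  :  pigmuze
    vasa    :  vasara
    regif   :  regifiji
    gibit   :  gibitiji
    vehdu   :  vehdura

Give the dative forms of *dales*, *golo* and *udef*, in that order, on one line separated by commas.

The pattern is sibilance of the final sound: -e when the stem ends in a sibilant (*ozios*, *pigmuz*); -iji when the stem ends in a non-sibilant consonant (*regif*, *gibit*); -ra when the stem ends in a vowel (*dilado*, *vasa*, *vehdu*).
Since the final sound of *dales* is /s/ (a sibilant), it takes -e, giving *dalese*.
The final sound of *golo* is /o/, which is a vowel, so the suffix is -ra, giving *golora*.
The final sound of *udef* is /f/, which is a non-sibilant consonant, so the suffix is -iji, giving *udefiji*.

dalese, golora, udefiji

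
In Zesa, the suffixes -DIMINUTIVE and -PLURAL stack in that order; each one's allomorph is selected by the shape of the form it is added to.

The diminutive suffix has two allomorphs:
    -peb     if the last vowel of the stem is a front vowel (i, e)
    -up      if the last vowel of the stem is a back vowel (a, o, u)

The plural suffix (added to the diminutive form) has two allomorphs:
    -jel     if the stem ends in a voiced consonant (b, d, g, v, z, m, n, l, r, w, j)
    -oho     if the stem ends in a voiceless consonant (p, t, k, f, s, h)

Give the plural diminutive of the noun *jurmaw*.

*jurmaw* — last vowel /a/ (a back vowel) → -up → *jurmawup*.
The diminutive form *jurmawup* — final consonant /p/ (voiceless) → -oho → *jurmawupoho*.

jurmawupoho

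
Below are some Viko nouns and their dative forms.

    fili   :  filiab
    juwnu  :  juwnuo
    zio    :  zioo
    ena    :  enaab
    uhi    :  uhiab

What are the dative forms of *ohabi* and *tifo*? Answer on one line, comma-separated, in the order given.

ohabiab, tifoo

The suffix is conditioned by the last vowel: -o when the last vowel of the stem is a rounded vowel (*juwnu*, *zio*); -ab when the last vowel of the stem is an unrounded vowel (*fili*, *ena*, *uhi*).
The last vowel of *ohabi* is /i/, which is an unrounded vowel, so the suffix is -ab, giving *ohabiab*.
Since the last vowel of *tifo* is /o/ (a rounded vowel), it takes -o, giving *tifoo*.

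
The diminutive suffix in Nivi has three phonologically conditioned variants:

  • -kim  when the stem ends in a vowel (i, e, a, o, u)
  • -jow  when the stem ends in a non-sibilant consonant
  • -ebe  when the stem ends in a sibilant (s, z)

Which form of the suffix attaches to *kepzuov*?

-jow

*kepzuov* — final sound /v/ (a non-sibilant consonant) → -jow.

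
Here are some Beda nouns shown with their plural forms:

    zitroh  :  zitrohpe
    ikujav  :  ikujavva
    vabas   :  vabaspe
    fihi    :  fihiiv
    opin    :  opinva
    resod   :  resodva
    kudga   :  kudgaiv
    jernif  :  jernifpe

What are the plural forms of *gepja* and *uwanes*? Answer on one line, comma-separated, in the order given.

gepjaiv, uwanespe

The alternation tracks the final sound of the stem — -pe when the stem ends in a voiceless consonant (*zitroh*, *vabas*, *jernif*); -va when the stem ends in a voiced consonant (*ikujav*, *opin*, *resod*); -iv when the stem ends in a vowel (*fihi*, *kudga*).
*gepja*: final sound = /a/, a vowel → -iv → *gepjaiv*.
Since the final sound of *uwanes* is /s/ (a voiceless consonant), it takes -pe, giving *uwanespe*.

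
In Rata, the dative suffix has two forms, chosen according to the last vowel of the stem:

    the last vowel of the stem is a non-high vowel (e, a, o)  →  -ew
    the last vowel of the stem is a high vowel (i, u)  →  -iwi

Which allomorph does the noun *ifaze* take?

*ifaze* — last vowel /e/ (a non-high vowel) → -ew.

-ew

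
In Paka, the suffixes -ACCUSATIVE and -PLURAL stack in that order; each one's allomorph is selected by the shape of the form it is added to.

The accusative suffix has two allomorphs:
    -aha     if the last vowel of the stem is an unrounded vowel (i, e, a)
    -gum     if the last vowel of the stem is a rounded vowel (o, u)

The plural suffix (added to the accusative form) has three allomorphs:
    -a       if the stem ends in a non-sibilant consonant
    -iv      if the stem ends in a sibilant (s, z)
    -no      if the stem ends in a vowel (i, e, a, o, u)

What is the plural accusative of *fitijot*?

The last vowel of *fitijot* is /o/, which is a rounded vowel, so the accusative suffix is -gum, giving *fitijotgum*.
The accusative form *fitijotgum*: final sound = /m/, a non-sibilant consonant → -a → *fitijotguma*.

fitijotguma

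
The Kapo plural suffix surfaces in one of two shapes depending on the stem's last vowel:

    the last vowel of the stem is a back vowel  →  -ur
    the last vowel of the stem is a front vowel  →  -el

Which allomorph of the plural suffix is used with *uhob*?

-ur

The last vowel of *uhob* is /o/, which is a back vowel, so the suffix is -ur.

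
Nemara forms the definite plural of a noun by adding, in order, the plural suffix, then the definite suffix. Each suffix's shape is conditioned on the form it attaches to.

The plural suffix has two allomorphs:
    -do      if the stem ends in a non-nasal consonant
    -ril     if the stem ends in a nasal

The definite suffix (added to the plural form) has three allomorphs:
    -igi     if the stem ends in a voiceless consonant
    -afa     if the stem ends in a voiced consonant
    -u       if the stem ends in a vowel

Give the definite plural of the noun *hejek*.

Since the final consonant of *hejek* is /k/ (non-nasal), it takes -do, giving *hejekdo*.
The final sound of the plural form *hejekdo* is /o/, which is a vowel, so the definite suffix is -u, giving *hejekdou*.

hejekdou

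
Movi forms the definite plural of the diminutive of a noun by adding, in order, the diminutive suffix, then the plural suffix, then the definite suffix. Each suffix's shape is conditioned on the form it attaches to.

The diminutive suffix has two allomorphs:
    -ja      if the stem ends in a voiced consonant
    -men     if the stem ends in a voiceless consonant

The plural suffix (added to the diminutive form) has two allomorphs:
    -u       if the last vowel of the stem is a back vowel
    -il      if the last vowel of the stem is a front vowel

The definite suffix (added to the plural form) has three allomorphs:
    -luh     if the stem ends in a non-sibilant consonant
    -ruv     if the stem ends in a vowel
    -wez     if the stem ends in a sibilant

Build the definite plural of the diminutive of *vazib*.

*vazib*: final consonant = /b/, voiced → -ja → *vazibja*.
Since the last vowel of the diminutive form *vazibja* is /a/ (a back vowel), it takes -u, giving *vazibjau*.
The plural form *vazibjau*: final sound = /u/, a vowel → -ruv → *vazibjauruv*.

vazibjauruv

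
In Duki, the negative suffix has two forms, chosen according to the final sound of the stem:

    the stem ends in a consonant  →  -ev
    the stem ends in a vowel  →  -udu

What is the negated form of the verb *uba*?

ubaudu

The final sound of *uba* is /a/, which is a vowel, so the suffix is -udu, giving *ubaudu*.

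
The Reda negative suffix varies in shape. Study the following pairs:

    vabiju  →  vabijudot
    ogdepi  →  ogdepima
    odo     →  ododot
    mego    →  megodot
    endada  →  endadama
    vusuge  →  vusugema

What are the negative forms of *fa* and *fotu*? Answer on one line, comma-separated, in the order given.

fama, fotudot

The alternation tracks the last vowel of the stem — -dot when the last vowel of the stem is a rounded vowel (*vabiju*, *odo*, *mego*); -ma when the last vowel of the stem is an unrounded vowel (*ogdepi*, *endada*, *vusuge*).
*fa* — last vowel /a/ (an unrounded vowel) → -ma → *fama*.
Since the last vowel of *fotu* is /u/ (a rounded vowel), it takes -dot, giving *fotudot*.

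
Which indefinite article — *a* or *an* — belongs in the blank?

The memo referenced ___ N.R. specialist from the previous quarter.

an

The indefinite article is chosen by the initial *sound* of the following word, not its spelling.
The initialism *N.R.* is read letter by letter; the first letter, N, is pronounced /ɛn/, which begins with a vowel sound.
So the article is *an*: The memo referenced an N.R. specialist from the previous quarter.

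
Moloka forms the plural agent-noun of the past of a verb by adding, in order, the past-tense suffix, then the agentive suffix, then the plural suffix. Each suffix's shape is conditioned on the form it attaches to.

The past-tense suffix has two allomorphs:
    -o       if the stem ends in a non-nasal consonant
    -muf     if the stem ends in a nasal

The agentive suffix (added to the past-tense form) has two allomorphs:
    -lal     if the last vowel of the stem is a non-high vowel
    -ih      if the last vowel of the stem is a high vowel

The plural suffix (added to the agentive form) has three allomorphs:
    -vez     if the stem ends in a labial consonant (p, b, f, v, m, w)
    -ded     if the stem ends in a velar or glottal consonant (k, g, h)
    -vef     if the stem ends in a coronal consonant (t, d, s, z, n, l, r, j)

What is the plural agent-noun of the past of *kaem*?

kaemmufihded

*kaem*: final consonant = /m/, a nasal → -muf → *kaemmuf*.
The past-tense form *kaemmuf*: last vowel = /u/, a high vowel → -ih → *kaemmufih*.
The agentive form *kaemmufih*: final consonant = /h/, velar/glottal → -ded → *kaemmufihded*.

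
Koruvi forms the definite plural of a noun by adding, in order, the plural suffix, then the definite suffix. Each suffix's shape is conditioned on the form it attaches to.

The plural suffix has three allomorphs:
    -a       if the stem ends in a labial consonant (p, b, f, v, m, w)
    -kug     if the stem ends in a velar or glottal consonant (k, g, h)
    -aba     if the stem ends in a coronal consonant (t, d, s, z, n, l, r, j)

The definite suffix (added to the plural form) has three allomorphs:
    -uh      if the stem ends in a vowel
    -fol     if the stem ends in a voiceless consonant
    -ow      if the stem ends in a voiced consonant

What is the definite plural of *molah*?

molahkugow

*molah*: final consonant = /h/, velar/glottal → -kug → *molahkug*.
The plural form *molahkug* — final sound /g/ (a voiced consonant) → -ow → *molahkugow*.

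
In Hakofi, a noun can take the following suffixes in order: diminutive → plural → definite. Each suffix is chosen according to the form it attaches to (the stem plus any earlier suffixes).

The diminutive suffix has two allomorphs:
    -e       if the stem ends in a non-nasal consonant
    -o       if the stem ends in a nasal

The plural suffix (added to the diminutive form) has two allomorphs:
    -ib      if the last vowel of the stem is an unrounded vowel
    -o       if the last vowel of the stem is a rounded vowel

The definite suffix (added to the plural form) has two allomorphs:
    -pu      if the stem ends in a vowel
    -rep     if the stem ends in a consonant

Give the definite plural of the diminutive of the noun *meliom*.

The final consonant of *meliom* is /m/, which is a nasal, so the diminutive suffix is -o, giving *meliomo*.
Since the last vowel of the diminutive form *meliomo* is /o/ (a rounded vowel), it takes -o, giving *meliomoo*.
The plural form *meliomoo*: final sound = /o/, a vowel → -pu → *meliomoopu*.

meliomoopu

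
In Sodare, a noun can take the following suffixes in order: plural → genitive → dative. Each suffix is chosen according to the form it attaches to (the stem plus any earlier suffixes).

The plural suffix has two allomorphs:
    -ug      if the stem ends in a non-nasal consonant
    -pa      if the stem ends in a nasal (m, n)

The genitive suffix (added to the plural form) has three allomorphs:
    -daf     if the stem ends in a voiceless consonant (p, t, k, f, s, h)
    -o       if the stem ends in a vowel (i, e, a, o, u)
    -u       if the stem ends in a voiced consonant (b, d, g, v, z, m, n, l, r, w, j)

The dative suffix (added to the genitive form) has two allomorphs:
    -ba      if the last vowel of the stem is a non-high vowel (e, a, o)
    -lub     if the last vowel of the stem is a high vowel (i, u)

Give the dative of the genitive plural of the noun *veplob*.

*veplob* — final consonant /b/ (non-nasal) → -ug → *veplobug*.
Since the final sound of the plural form *veplobug* is /g/ (a voiced consonant), it takes -u, giving *veplobugu*.
The genitive form *veplobugu* — last vowel /u/ (a high vowel) → -lub → *veplobugulub*.

veplobugulub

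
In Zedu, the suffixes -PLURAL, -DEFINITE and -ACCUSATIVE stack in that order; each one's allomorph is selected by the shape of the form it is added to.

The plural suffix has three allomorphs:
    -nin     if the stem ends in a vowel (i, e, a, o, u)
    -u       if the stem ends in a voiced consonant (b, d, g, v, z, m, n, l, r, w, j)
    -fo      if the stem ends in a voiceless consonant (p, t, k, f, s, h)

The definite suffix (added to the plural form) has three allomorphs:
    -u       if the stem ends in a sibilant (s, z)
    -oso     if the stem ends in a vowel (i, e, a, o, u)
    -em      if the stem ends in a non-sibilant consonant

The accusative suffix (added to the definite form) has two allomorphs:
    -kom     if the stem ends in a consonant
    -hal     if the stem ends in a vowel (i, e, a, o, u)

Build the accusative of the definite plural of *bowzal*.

bowzaluosohal

The final sound of *bowzal* is /l/, which is a voiced consonant, so the plural suffix is -u, giving *bowzalu*.
The plural form *bowzalu* — final sound /u/ (a vowel) → -oso → *bowzaluoso*.
The definite form *bowzaluoso* — final sound /o/ (a vowel) → -hal → *bowzaluosohal*.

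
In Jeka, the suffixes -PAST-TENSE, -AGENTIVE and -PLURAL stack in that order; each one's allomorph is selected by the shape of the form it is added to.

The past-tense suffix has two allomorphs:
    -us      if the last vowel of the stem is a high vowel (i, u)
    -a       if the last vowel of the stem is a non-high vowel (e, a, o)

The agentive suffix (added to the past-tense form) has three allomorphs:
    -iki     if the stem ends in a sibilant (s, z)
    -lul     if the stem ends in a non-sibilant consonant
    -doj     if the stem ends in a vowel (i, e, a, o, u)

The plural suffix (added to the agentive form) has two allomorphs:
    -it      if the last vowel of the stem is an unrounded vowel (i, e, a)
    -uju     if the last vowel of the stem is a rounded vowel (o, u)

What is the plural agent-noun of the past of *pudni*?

*pudni*: last vowel = /i/, a high vowel → -us → *pudnius*.
The past-tense form *pudnius* — final sound /s/ (a sibilant) → -iki → *pudniusiki*.
The last vowel of the agentive form *pudniusiki* is /i/, which is an unrounded vowel, so the plural suffix is -it, giving *pudniusikiit*.

pudniusikiit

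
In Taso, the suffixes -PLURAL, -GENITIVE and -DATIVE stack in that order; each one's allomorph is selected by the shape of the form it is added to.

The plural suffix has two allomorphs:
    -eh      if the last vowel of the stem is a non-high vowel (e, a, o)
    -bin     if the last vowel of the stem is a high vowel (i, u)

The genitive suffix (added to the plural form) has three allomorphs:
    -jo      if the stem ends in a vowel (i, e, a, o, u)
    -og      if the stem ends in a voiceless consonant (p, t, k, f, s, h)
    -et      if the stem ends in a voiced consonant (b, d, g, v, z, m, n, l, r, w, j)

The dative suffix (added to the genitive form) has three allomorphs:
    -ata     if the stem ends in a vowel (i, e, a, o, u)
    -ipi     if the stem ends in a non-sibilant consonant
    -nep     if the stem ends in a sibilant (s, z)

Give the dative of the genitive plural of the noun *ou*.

oubinetipi

*ou*: last vowel = /u/, a high vowel → -bin → *oubin*.
The plural form *oubin*: final sound = /n/, a voiced consonant → -et → *oubinet*.
Since the final sound of the genitive form *oubinet* is /t/ (a non-sibilant consonant), it takes -ipi, giving *oubinetipi*.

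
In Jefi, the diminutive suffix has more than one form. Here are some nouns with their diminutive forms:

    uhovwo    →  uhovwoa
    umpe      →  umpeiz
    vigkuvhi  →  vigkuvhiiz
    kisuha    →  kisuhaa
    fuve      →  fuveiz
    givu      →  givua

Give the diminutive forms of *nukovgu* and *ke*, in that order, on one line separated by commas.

The suffix is conditioned by the last vowel: -iz when the last vowel of the stem is a front vowel (*umpe*, *vigkuvhi*, *fuve*); -a when the last vowel of the stem is a back vowel (*uhovwo*, *kisuha*, *givu*).
*nukovgu*: last vowel = /u/, a back vowel → -a → *nukovgua*.
*ke*: last vowel = /e/, a front vowel → -iz → *keiz*.

nukovgua, keiz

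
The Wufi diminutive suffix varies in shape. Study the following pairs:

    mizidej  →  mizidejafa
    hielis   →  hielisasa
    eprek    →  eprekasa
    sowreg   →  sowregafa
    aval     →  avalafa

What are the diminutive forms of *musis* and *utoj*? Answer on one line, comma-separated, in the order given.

musisasa, utojafa

Looking at the final consonant of each stem: -asa when the stem ends in a voiceless consonant (*hielis*, *eprek*); -afa when the stem ends in a voiced consonant (*mizidej*, *sowreg*, *aval*).
*musis* — final consonant /s/ (voiceless) → -asa → *musisasa*.
The final consonant of *utoj* is /j/, which is voiced, so the suffix is -afa, giving *utojafa*.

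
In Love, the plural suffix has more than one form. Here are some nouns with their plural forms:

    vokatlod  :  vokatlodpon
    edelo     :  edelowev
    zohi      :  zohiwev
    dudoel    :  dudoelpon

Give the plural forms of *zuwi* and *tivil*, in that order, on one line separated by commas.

The suffix is conditioned by the final sound: -pon when the stem ends in a consonant (*vokatlod*, *dudoel*); -wev when the stem ends in a vowel (*edelo*, *zohi*).
Since the final sound of *zuwi* is /i/ (a vowel), it takes -wev, giving *zuwiwev*.
The final sound of *tivil* is /l/, which is a consonant, so the suffix is -pon, giving *tivilpon*.

zuwiwev, tivilpon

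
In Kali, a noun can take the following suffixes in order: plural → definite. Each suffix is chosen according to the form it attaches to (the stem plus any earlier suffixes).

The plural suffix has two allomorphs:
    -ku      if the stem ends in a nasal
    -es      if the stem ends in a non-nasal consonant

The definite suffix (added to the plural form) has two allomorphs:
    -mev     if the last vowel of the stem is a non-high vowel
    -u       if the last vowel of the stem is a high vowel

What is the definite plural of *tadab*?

tadabesmev

Since the final consonant of *tadab* is /b/ (non-nasal), it takes -es, giving *tadabes*.
The plural form *tadabes* — last vowel /e/ (a non-high vowel) → -mev → *tadabesmev*.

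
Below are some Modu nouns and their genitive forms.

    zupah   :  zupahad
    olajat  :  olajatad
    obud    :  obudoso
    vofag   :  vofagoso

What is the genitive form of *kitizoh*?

The suffix is conditioned by the final consonant: -ad when the stem ends in a voiceless consonant (*zupah*, *olajat*); -oso when the stem ends in a voiced consonant (*obud*, *vofag*).
*kitizoh* — final consonant /h/ (voiceless) → -ad → *kitizohad*.

kitizohad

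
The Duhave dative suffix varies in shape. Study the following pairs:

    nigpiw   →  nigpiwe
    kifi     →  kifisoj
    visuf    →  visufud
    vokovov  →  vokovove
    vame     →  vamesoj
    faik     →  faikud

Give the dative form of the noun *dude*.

The suffix is conditioned by the final sound: -ud when the stem ends in a voiceless consonant (*visuf*, *faik*); -e when the stem ends in a voiced consonant (*nigpiw*, *vokovov*); -soj when the stem ends in a vowel (*kifi*, *vame*).
Since the final sound of *dude* is /e/ (a vowel), it takes -soj, giving *dudesoj*.

dudesoj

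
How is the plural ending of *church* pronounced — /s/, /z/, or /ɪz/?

The stem *church* ends in a sibilant (/s, z, ʃ, ʒ, tʃ, dʒ/).
The plural suffix surfaces as /ɪz/ after sibilants, /s/ after other voiceless consonants, and /z/ after other voiced sounds.
So the plural -s on *church* is pronounced /ɪz/.

/ɪz/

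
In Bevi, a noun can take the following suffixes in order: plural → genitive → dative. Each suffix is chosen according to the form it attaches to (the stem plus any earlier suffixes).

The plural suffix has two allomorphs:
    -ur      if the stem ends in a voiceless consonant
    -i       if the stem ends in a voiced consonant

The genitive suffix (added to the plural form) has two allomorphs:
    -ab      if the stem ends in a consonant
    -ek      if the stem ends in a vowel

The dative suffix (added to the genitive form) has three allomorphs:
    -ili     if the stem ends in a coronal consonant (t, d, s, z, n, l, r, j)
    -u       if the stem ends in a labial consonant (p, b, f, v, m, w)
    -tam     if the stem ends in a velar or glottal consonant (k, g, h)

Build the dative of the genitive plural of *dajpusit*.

The final consonant of *dajpusit* is /t/, which is voiceless, so the plural suffix is -ur, giving *dajpusitur*.
The plural form *dajpusitur*: final sound = /r/, a consonant → -ab → *dajpusiturab*.
The final consonant of the genitive form *dajpusiturab* is /b/, which is labial, so the dative suffix is -u, giving *dajpusiturabu*.

dajpusiturabu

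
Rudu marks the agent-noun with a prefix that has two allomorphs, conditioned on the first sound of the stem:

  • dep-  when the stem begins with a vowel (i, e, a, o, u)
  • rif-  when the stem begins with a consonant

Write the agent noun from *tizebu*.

*tizebu* — first sound /t/ (a consonant) → rif- → *riftizebu*.

riftizebu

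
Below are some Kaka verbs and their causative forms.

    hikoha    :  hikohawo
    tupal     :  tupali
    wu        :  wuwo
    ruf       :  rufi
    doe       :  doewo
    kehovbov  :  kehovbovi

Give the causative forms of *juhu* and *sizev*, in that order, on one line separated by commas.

juhuwo, sizevi

The pattern is consonant vs. vowel: -i when the stem ends in a consonant (*tupal*, *ruf*, *kehovbov*); -wo when the stem ends in a vowel (*hikoha*, *wu*, *doe*).
The final sound of *juhu* is /u/, which is a vowel, so the suffix is -wo, giving *juhuwo*.
*sizev*: final sound = /v/, a consonant → -i → *sizevi*.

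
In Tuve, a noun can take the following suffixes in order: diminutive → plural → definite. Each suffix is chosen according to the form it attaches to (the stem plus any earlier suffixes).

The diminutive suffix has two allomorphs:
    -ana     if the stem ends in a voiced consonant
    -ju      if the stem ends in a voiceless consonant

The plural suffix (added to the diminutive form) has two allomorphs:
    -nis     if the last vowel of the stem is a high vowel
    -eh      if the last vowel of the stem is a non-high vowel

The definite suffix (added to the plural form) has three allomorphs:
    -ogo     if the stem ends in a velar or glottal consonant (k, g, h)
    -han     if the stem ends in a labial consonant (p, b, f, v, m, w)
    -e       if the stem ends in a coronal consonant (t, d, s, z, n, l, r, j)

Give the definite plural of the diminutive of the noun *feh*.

fehjunise

*feh* — final consonant /h/ (voiceless) → -ju → *fehju*.
The diminutive form *fehju* — last vowel /u/ (a high vowel) → -nis → *fehjunis*.
The plural form *fehjunis*: final consonant = /s/, coronal → -e → *fehjunise*.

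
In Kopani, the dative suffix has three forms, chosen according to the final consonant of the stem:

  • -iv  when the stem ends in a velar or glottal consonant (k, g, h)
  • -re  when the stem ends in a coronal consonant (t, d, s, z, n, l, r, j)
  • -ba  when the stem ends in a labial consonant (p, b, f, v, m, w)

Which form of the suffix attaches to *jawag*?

*jawag*: final consonant = /g/, velar/glottal → -iv.

-iv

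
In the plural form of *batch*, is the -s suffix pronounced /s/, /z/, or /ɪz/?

The stem *batch* ends in a sibilant (/s, z, ʃ, ʒ, tʃ, dʒ/).
The plural suffix surfaces as /ɪz/ after sibilants, /s/ after other voiceless consonants, and /z/ after other voiced sounds.
So the plural -s on *batch* is pronounced /ɪz/.

/ɪz/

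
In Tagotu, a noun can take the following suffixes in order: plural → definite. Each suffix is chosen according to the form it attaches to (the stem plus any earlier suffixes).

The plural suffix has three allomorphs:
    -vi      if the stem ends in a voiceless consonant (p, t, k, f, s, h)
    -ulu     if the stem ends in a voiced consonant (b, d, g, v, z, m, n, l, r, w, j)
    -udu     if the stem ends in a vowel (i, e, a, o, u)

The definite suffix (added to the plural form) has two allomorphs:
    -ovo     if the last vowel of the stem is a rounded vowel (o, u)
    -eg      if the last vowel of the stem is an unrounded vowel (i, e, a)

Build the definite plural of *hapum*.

*hapum*: final sound = /m/, a voiced consonant → -ulu → *hapumulu*.
Since the last vowel of the plural form *hapumulu* is /u/ (a rounded vowel), it takes -ovo, giving *hapumuluovo*.

hapumuluovo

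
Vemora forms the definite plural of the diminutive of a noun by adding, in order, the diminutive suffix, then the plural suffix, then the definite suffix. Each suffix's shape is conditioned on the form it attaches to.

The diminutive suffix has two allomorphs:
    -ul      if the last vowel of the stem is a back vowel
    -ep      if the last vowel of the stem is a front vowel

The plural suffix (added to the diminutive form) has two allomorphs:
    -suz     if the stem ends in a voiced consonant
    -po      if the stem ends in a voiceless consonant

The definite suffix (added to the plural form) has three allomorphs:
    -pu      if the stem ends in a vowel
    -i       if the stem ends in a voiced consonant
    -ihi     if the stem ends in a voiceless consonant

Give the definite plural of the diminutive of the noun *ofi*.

ofieppopu

*ofi* — last vowel /i/ (a front vowel) → -ep → *ofiep*.
The diminutive form *ofiep* — final consonant /p/ (voiceless) → -po → *ofieppo*.
The plural form *ofieppo*: final sound = /o/, a vowel → -pu → *ofieppopu*.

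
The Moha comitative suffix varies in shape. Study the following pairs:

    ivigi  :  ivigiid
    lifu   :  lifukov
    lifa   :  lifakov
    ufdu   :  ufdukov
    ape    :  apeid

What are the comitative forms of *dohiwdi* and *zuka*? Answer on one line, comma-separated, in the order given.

dohiwdiid, zukakov

The alternation tracks the last vowel of the stem — -id when the last vowel of the stem is a front vowel (*ivigi*, *ape*); -kov when the last vowel of the stem is a back vowel (*lifu*, *lifa*, *ufdu*).
The last vowel of *dohiwdi* is /i/, which is a front vowel, so the suffix is -id, giving *dohiwdiid*.
The last vowel of *zuka* is /a/, which is a back vowel, so the suffix is -kov, giving *zukakov*.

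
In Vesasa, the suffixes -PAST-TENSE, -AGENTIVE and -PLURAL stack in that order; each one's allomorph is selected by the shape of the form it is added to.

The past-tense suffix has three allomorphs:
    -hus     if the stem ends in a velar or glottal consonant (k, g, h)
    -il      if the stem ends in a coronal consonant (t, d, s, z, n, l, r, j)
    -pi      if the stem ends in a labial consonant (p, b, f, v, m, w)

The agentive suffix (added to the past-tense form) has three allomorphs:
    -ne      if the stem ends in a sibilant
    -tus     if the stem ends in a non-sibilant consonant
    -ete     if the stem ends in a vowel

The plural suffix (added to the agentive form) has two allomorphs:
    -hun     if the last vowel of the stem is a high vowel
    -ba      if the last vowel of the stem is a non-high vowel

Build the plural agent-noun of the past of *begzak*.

begzakhusneba

The final consonant of *begzak* is /k/, which is velar/glottal, so the past-tense suffix is -hus, giving *begzakhus*.
The past-tense form *begzakhus* — final sound /s/ (a sibilant) → -ne → *begzakhusne*.
The last vowel of the agentive form *begzakhusne* is /e/, which is a non-high vowel, so the plural suffix is -ba, giving *begzakhusneba*.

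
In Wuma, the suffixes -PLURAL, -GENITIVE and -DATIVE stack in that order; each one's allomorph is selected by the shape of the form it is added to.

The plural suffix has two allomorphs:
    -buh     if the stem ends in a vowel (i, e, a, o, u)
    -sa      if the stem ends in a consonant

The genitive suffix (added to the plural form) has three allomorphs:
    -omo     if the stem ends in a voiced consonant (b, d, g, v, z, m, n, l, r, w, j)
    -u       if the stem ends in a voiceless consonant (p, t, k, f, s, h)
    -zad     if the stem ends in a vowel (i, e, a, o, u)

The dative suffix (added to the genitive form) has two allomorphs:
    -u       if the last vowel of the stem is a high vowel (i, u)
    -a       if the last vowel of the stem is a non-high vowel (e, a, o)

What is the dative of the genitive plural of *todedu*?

todedubuhuu

The final sound of *todedu* is /u/, which is a vowel, so the plural suffix is -buh, giving *todedubuh*.
The plural form *todedubuh*: final sound = /h/, a voiceless consonant → -u → *todedubuhu*.
The genitive form *todedubuhu*: last vowel = /u/, a high vowel → -u → *todedubuhuu*.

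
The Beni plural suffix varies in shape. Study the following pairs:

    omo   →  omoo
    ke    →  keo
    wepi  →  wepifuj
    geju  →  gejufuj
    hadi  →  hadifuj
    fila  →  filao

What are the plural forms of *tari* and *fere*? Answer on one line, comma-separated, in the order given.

The suffix is conditioned by the last vowel: -fuj when the last vowel of the stem is a high vowel (*wepi*, *geju*, *hadi*); -o when the last vowel of the stem is a non-high vowel (*omo*, *ke*, *fila*).
*tari* — last vowel /i/ (a high vowel) → -fuj → *tarifuj*.
Since the last vowel of *fere* is /e/ (a non-high vowel), it takes -o, giving *fereo*.

tarifuj, fereo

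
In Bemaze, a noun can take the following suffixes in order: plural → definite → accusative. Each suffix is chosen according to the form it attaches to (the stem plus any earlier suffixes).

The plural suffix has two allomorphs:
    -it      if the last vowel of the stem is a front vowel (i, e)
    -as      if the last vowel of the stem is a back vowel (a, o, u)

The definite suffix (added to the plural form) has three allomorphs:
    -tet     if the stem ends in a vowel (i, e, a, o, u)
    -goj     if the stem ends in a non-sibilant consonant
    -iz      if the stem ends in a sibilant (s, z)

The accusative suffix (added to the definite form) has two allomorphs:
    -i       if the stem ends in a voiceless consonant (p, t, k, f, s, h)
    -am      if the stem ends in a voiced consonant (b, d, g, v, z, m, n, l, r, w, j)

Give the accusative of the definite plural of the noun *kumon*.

*kumon*: last vowel = /o/, a back vowel → -as → *kumonas*.
The final sound of the plural form *kumonas* is /s/, which is a sibilant, so the definite suffix is -iz, giving *kumonasiz*.
Since the final consonant of the definite form *kumonasiz* is /z/ (voiced), it takes -am, giving *kumonasizam*.

kumonasizam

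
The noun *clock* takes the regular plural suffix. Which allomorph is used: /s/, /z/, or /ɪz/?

/s/

The stem *clock* ends in a voiceless non-sibilant consonant.
The plural suffix surfaces as /ɪz/ after sibilants, /s/ after other voiceless consonants, and /z/ after other voiced sounds.
So the plural -s on *clock* is pronounced /s/.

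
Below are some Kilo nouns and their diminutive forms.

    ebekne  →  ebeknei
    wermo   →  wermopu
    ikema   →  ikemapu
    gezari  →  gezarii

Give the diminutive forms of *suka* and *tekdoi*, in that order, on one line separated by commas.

The pattern is front/back vowel harmony: -i when the last vowel of the stem is a front vowel (*ebekne*, *gezari*); -pu when the last vowel of the stem is a back vowel (*wermo*, *ikema*).
The last vowel of *suka* is /a/, which is a back vowel, so the suffix is -pu, giving *sukapu*.
*tekdoi* — last vowel /i/ (a front vowel) → -i → *tekdoii*.

sukapu, tekdoii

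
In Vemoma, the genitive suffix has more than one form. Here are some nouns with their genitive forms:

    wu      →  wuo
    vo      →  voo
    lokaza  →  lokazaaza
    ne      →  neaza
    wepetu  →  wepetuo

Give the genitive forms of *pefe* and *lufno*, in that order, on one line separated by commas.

The alternation tracks the last vowel of the stem — -o when the last vowel of the stem is a rounded vowel (*wu*, *vo*, *wepetu*); -aza when the last vowel of the stem is an unrounded vowel (*lokaza*, *ne*).
The last vowel of *pefe* is /e/, which is an unrounded vowel, so the suffix is -aza, giving *pefeaza*.
Since the last vowel of *lufno* is /o/ (a rounded vowel), it takes -o, giving *lufnoo*.

pefeaza, lufnoo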